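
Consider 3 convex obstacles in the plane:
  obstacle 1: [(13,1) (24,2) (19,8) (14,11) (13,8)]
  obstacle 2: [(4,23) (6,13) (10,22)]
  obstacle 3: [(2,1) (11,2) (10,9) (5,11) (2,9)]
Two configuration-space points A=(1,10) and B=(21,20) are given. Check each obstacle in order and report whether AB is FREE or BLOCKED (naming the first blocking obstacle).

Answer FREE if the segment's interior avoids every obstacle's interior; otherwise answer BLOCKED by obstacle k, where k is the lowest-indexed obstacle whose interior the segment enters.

FREE

Obstacle 1 [(13,1) (24,2) (19,8) (14,11) (13,8)]:
  edge (13,1)–(24,2): clear
  edge (24,2)–(19,8): clear
  edge (19,8)–(14,11): clear
  edge (14,11)–(13,8): clear
  edge (13,8)–(13,1): clear
  midpoint (11,15) outside
  → clear
Obstacle 2 [(4,23) (6,13) (10,22)]:
  edge (4,23)–(6,13): clear
  edge (6,13)–(10,22): clear
  edge (10,22)–(4,23): clear
  midpoint (11,15) outside
  → clear
Obstacle 3 [(2,1) (11,2) (10,9) (5,11) (2,9)]:
  edge (2,1)–(11,2): clear
  edge (11,2)–(10,9): clear
  edge (10,9)–(5,11): clear
  edge (5,11)–(2,9): clear
  edge (2,9)–(2,1): clear
  midpoint (11,15) outside
  → clear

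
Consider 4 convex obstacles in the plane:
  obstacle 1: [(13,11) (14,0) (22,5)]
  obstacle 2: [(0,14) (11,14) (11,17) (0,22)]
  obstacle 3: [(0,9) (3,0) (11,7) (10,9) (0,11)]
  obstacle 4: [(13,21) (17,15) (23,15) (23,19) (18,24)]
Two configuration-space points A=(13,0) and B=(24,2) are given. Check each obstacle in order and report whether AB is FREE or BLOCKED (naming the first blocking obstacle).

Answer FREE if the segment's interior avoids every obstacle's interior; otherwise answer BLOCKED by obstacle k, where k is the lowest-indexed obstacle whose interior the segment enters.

Obstacle 1 [(13,11) (14,0) (22,5)]:
  edge (13,11)–(14,0): crosses AB
  edge (14,0)–(22,5): crosses AB
  edge (22,5)–(13,11): clear
  → BLOCKED
Obstacle 2 [(0,14) (11,14) (11,17) (0,22)]:
  edge (0,14)–(11,14): clear
  edge (11,14)–(11,17): clear
  edge (11,17)–(0,22): clear
  edge (0,22)–(0,14): clear
  midpoint (37/2,1) outside
  → clear
Obstacle 3 [(0,9) (3,0) (11,7) (10,9) (0,11)]:
  edge (0,9)–(3,0): clear
  edge (3,0)–(11,7): clear
  edge (11,7)–(10,9): clear
  edge (10,9)–(0,11): clear
  edge (0,11)–(0,9): clear
  midpoint (37/2,1) outside
  → clear
Obstacle 4 [(13,21) (17,15) (23,15) (23,19) (18,24)]:
  edge (13,21)–(17,15): clear
  edge (17,15)–(23,15): clear
  edge (23,15)–(23,19): clear
  edge (23,19)–(18,24): clear
  edge (18,24)–(13,21): clear
  midpoint (37/2,1) outside
  → clear

BLOCKED by obstacle 1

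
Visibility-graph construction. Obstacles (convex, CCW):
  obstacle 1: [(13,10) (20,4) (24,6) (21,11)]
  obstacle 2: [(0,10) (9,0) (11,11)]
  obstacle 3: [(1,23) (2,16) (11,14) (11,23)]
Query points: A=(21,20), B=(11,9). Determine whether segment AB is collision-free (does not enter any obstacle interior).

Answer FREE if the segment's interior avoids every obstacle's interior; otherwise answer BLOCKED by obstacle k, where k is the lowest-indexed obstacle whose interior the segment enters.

Obstacle 1 [(13,10) (20,4) (24,6) (21,11)]:
  edge (13,10)–(20,4): clear
  edge (20,4)–(24,6): clear
  edge (24,6)–(21,11): clear
  edge (21,11)–(13,10): clear
  midpoint (16,29/2) outside
  → clear
Obstacle 2 [(0,10) (9,0) (11,11)]:
  edge (0,10)–(9,0): clear
  edge (9,0)–(11,11): clear
  edge (11,11)–(0,10): clear
  midpoint (16,29/2) outside
  → clear
Obstacle 3 [(1,23) (2,16) (11,14) (11,23)]:
  edge (1,23)–(2,16): clear
  edge (2,16)–(11,14): clear
  edge (11,14)–(11,23): clear
  edge (11,23)–(1,23): clear
  midpoint (16,29/2) outside
  → clear

FREE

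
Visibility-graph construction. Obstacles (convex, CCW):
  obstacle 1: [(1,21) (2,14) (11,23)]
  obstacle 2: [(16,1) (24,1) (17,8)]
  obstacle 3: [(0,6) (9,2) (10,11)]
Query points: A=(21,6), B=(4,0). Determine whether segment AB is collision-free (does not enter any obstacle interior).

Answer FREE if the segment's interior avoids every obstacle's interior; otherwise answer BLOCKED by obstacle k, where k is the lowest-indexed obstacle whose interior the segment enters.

BLOCKED by obstacle 2

Obstacle 1 [(1,21) (2,14) (11,23)]:
  edge (1,21)–(2,14): clear
  edge (2,14)–(11,23): clear
  edge (11,23)–(1,21): clear
  midpoint (25/2,3) outside
  → clear
Obstacle 2 [(16,1) (24,1) (17,8)]:
  edge (16,1)–(24,1): clear
  edge (24,1)–(17,8): crosses AB
  edge (17,8)–(16,1): crosses AB
  → BLOCKED
Obstacle 3 [(0,6) (9,2) (10,11)]:
  edge (0,6)–(9,2): clear
  edge (9,2)–(10,11): clear
  edge (10,11)–(0,6): clear
  midpoint (25/2,3) outside
  → clear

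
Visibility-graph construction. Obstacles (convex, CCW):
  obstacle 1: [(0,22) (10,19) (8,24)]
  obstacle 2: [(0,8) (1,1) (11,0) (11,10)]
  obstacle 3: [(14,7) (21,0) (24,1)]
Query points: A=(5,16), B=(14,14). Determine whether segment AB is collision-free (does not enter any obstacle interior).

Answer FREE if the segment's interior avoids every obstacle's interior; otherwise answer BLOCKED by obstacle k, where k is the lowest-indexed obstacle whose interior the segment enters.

FREE

Obstacle 1 [(0,22) (10,19) (8,24)]:
  edge (0,22)–(10,19): clear
  edge (10,19)–(8,24): clear
  edge (8,24)–(0,22): clear
  midpoint (19/2,15) outside
  → clear
Obstacle 2 [(0,8) (1,1) (11,0) (11,10)]:
  edge (0,8)–(1,1): clear
  edge (1,1)–(11,0): clear
  edge (11,0)–(11,10): clear
  edge (11,10)–(0,8): clear
  midpoint (19/2,15) outside
  → clear
Obstacle 3 [(14,7) (21,0) (24,1)]:
  edge (14,7)–(21,0): clear
  edge (21,0)–(24,1): clear
  edge (24,1)–(14,7): clear
  midpoint (19/2,15) outside
  → clear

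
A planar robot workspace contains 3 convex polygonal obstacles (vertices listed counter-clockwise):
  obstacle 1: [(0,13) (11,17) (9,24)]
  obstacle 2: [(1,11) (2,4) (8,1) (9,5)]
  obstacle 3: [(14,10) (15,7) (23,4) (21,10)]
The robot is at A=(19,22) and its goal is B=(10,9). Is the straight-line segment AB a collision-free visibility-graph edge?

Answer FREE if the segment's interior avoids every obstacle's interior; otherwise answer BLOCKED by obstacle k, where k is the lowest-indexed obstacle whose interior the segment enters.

Obstacle 1 [(0,13) (11,17) (9,24)]:
  edge (0,13)–(11,17): clear
  edge (11,17)–(9,24): clear
  edge (9,24)–(0,13): clear
  midpoint (29/2,31/2) outside
  → clear
Obstacle 2 [(1,11) (2,4) (8,1) (9,5)]:
  edge (1,11)–(2,4): clear
  edge (2,4)–(8,1): clear
  edge (8,1)–(9,5): clear
  edge (9,5)–(1,11): clear
  midpoint (29/2,31/2) outside
  → clear
Obstacle 3 [(14,10) (15,7) (23,4) (21,10)]:
  edge (14,10)–(15,7): clear
  edge (15,7)–(23,4): clear
  edge (23,4)–(21,10): clear
  edge (21,10)–(14,10): clear
  midpoint (29/2,31/2) outside
  → clear

FREE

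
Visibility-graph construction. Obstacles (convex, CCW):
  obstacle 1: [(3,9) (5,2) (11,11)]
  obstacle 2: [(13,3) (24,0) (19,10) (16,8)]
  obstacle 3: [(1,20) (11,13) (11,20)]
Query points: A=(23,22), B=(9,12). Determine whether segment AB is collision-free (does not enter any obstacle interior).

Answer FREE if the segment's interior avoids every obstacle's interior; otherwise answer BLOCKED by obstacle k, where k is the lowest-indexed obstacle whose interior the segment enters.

BLOCKED by obstacle 3

Obstacle 1 [(3,9) (5,2) (11,11)]:
  edge (3,9)–(5,2): clear
  edge (5,2)–(11,11): clear
  edge (11,11)–(3,9): clear
  midpoint (16,17) outside
  → clear
Obstacle 2 [(13,3) (24,0) (19,10) (16,8)]:
  edge (13,3)–(24,0): clear
  edge (24,0)–(19,10): clear
  edge (19,10)–(16,8): clear
  edge (16,8)–(13,3): clear
  midpoint (16,17) outside
  → clear
Obstacle 3 [(1,20) (11,13) (11,20)]:
  edge (1,20)–(11,13): crosses AB
  edge (11,13)–(11,20): crosses AB
  edge (11,20)–(1,20): clear
  → BLOCKED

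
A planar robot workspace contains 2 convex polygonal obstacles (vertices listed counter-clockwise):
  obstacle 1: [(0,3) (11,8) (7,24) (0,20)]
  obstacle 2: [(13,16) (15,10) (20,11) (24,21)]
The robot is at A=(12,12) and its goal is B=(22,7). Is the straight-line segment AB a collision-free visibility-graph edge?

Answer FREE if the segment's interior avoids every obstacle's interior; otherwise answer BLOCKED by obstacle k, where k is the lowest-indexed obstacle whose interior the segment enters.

Obstacle 1 [(0,3) (11,8) (7,24) (0,20)]:
  edge (0,3)–(11,8): clear
  edge (11,8)–(7,24): clear
  edge (7,24)–(0,20): clear
  edge (0,20)–(0,3): clear
  midpoint (17,19/2) outside
  → clear
Obstacle 2 [(13,16) (15,10) (20,11) (24,21)]:
  edge (13,16)–(15,10): crosses AB
  edge (15,10)–(20,11): crosses AB
  edge (20,11)–(24,21): clear
  edge (24,21)–(13,16): clear
  → BLOCKED

BLOCKED by obstacle 2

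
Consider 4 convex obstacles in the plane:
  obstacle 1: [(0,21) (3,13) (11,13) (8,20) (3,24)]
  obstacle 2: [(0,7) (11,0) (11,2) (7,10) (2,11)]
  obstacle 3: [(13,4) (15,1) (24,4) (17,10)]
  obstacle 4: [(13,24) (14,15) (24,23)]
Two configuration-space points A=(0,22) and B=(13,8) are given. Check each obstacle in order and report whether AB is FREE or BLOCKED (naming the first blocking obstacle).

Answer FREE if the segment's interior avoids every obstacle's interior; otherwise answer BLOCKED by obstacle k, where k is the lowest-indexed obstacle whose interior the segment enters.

BLOCKED by obstacle 1

Obstacle 1 [(0,21) (3,13) (11,13) (8,20) (3,24)]:
  edge (0,21)–(3,13): clear
  edge (3,13)–(11,13): crosses AB
  edge (11,13)–(8,20): clear
  edge (8,20)–(3,24): clear
  edge (3,24)–(0,21): crosses AB
  → BLOCKED
Obstacle 2 [(0,7) (11,0) (11,2) (7,10) (2,11)]:
  edge (0,7)–(11,0): clear
  edge (11,0)–(11,2): clear
  edge (11,2)–(7,10): clear
  edge (7,10)–(2,11): clear
  edge (2,11)–(0,7): clear
  midpoint (13/2,15) outside
  → clear
Obstacle 3 [(13,4) (15,1) (24,4) (17,10)]:
  edge (13,4)–(15,1): clear
  edge (15,1)–(24,4): clear
  edge (24,4)–(17,10): clear
  edge (17,10)–(13,4): clear
  midpoint (13/2,15) outside
  → clear
Obstacle 4 [(13,24) (14,15) (24,23)]:
  edge (13,24)–(14,15): clear
  edge (14,15)–(24,23): clear
  edge (24,23)–(13,24): clear
  midpoint (13/2,15) outside
  → clear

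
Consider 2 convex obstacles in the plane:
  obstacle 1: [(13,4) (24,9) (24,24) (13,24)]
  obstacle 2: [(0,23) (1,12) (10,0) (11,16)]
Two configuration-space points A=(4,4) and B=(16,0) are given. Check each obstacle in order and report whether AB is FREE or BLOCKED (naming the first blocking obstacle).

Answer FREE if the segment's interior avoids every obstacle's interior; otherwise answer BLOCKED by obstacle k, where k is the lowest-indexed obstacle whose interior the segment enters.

BLOCKED by obstacle 2

Obstacle 1 [(13,4) (24,9) (24,24) (13,24)]:
  edge (13,4)–(24,9): clear
  edge (24,9)–(24,24): clear
  edge (24,24)–(13,24): clear
  edge (13,24)–(13,4): clear
  midpoint (10,2) outside
  → clear
Obstacle 2 [(0,23) (1,12) (10,0) (11,16)]:
  edge (0,23)–(1,12): clear
  edge (1,12)–(10,0): crosses AB
  edge (10,0)–(11,16): crosses AB
  edge (11,16)–(0,23): clear
  → BLOCKED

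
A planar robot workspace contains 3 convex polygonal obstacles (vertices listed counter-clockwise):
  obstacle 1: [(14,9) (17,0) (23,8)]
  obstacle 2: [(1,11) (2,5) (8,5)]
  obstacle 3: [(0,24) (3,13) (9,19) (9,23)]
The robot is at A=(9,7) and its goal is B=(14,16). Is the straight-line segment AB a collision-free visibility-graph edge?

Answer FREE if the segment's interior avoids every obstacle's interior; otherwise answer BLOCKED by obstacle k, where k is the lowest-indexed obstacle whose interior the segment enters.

Obstacle 1 [(14,9) (17,0) (23,8)]:
  edge (14,9)–(17,0): clear
  edge (17,0)–(23,8): clear
  edge (23,8)–(14,9): clear
  midpoint (23/2,23/2) outside
  → clear
Obstacle 2 [(1,11) (2,5) (8,5)]:
  edge (1,11)–(2,5): clear
  edge (2,5)–(8,5): clear
  edge (8,5)–(1,11): clear
  midpoint (23/2,23/2) outside
  → clear
Obstacle 3 [(0,24) (3,13) (9,19) (9,23)]:
  edge (0,24)–(3,13): clear
  edge (3,13)–(9,19): clear
  edge (9,19)–(9,23): clear
  edge (9,23)–(0,24): clear
  midpoint (23/2,23/2) outside
  → clear

FREE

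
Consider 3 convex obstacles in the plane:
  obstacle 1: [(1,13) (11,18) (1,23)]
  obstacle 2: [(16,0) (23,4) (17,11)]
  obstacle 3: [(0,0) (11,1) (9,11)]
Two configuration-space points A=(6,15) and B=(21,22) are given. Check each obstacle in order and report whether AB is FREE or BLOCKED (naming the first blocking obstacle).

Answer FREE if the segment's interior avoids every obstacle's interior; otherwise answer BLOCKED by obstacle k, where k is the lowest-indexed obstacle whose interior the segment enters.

FREE

Obstacle 1 [(1,13) (11,18) (1,23)]:
  edge (1,13)–(11,18): clear
  edge (11,18)–(1,23): clear
  edge (1,23)–(1,13): clear
  midpoint (27/2,37/2) outside
  → clear
Obstacle 2 [(16,0) (23,4) (17,11)]:
  edge (16,0)–(23,4): clear
  edge (23,4)–(17,11): clear
  edge (17,11)–(16,0): clear
  midpoint (27/2,37/2) outside
  → clear
Obstacle 3 [(0,0) (11,1) (9,11)]:
  edge (0,0)–(11,1): clear
  edge (11,1)–(9,11): clear
  edge (9,11)–(0,0): clear
  midpoint (27/2,37/2) outside
  → clear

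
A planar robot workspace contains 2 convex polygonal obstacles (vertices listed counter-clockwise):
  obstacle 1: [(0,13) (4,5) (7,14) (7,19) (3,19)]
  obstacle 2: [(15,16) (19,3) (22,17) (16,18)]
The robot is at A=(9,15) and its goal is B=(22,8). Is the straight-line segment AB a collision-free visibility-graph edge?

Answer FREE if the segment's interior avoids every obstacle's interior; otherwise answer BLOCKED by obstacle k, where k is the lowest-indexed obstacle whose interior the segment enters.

Obstacle 1 [(0,13) (4,5) (7,14) (7,19) (3,19)]:
  edge (0,13)–(4,5): clear
  edge (4,5)–(7,14): clear
  edge (7,14)–(7,19): clear
  edge (7,19)–(3,19): clear
  edge (3,19)–(0,13): clear
  midpoint (31/2,23/2) outside
  → clear
Obstacle 2 [(15,16) (19,3) (22,17) (16,18)]:
  edge (15,16)–(19,3): crosses AB
  edge (19,3)–(22,17): crosses AB
  edge (22,17)–(16,18): clear
  edge (16,18)–(15,16): clear
  → BLOCKED

BLOCKED by obstacle 2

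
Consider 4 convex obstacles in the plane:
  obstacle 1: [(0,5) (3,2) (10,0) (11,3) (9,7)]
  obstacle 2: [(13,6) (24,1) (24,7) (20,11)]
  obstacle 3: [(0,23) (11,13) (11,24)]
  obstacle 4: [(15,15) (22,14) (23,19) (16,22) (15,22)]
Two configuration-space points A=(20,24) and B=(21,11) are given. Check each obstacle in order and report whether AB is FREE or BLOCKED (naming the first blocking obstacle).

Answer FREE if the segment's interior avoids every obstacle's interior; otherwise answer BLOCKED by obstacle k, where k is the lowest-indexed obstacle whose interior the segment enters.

Obstacle 1 [(0,5) (3,2) (10,0) (11,3) (9,7)]:
  edge (0,5)–(3,2): clear
  edge (3,2)–(10,0): clear
  edge (10,0)–(11,3): clear
  edge (11,3)–(9,7): clear
  edge (9,7)–(0,5): clear
  midpoint (41/2,35/2) outside
  → clear
Obstacle 2 [(13,6) (24,1) (24,7) (20,11)]:
  edge (13,6)–(24,1): clear
  edge (24,1)–(24,7): clear
  edge (24,7)–(20,11): clear
  edge (20,11)–(13,6): clear
  midpoint (41/2,35/2) outside
  → clear
Obstacle 3 [(0,23) (11,13) (11,24)]:
  edge (0,23)–(11,13): clear
  edge (11,13)–(11,24): clear
  edge (11,24)–(0,23): clear
  midpoint (41/2,35/2) outside
  → clear
Obstacle 4 [(15,15) (22,14) (23,19) (16,22) (15,22)]:
  edge (15,15)–(22,14): crosses AB
  edge (22,14)–(23,19): clear
  edge (23,19)–(16,22): crosses AB
  edge (16,22)–(15,22): clear
  edge (15,22)–(15,15): clear
  → BLOCKED

BLOCKED by obstacle 4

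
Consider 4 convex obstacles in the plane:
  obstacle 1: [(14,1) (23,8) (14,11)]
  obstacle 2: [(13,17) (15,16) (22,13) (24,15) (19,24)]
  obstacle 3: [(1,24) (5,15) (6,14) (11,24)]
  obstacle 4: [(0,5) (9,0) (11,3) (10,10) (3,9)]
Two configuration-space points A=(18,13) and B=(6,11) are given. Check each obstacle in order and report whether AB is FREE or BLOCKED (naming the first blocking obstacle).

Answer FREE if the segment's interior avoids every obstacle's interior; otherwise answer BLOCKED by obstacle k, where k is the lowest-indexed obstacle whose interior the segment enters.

Obstacle 1 [(14,1) (23,8) (14,11)]:
  edge (14,1)–(23,8): clear
  edge (23,8)–(14,11): clear
  edge (14,11)–(14,1): clear
  midpoint (12,12) outside
  → clear
Obstacle 2 [(13,17) (15,16) (22,13) (24,15) (19,24)]:
  edge (13,17)–(15,16): clear
  edge (15,16)–(22,13): clear
  edge (22,13)–(24,15): clear
  edge (24,15)–(19,24): clear
  edge (19,24)–(13,17): clear
  midpoint (12,12) outside
  → clear
Obstacle 3 [(1,24) (5,15) (6,14) (11,24)]:
  edge (1,24)–(5,15): clear
  edge (5,15)–(6,14): clear
  edge (6,14)–(11,24): clear
  edge (11,24)–(1,24): clear
  midpoint (12,12) outside
  → clear
Obstacle 4 [(0,5) (9,0) (11,3) (10,10) (3,9)]:
  edge (0,5)–(9,0): clear
  edge (9,0)–(11,3): clear
  edge (11,3)–(10,10): clear
  edge (10,10)–(3,9): clear
  edge (3,9)–(0,5): clear
  midpoint (12,12) outside
  → clear

FREE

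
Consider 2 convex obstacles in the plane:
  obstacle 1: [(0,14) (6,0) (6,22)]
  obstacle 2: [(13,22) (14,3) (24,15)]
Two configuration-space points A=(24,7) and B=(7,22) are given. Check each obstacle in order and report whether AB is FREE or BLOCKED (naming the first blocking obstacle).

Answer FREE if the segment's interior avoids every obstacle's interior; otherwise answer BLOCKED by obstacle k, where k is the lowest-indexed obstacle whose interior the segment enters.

Obstacle 1 [(0,14) (6,0) (6,22)]:
  edge (0,14)–(6,0): clear
  edge (6,0)–(6,22): clear
  edge (6,22)–(0,14): clear
  midpoint (31/2,29/2) outside
  → clear
Obstacle 2 [(13,22) (14,3) (24,15)]:
  edge (13,22)–(14,3): crosses AB
  edge (14,3)–(24,15): crosses AB
  edge (24,15)–(13,22): clear
  → BLOCKED

BLOCKED by obstacle 2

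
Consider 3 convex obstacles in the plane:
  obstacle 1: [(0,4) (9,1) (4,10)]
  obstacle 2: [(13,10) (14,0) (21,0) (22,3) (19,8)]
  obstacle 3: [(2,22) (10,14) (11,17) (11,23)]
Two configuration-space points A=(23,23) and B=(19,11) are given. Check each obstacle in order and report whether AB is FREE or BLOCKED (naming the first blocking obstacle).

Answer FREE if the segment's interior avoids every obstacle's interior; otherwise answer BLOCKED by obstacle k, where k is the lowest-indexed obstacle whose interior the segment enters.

Obstacle 1 [(0,4) (9,1) (4,10)]:
  edge (0,4)–(9,1): clear
  edge (9,1)–(4,10): clear
  edge (4,10)–(0,4): clear
  midpoint (21,17) outside
  → clear
Obstacle 2 [(13,10) (14,0) (21,0) (22,3) (19,8)]:
  edge (13,10)–(14,0): clear
  edge (14,0)–(21,0): clear
  edge (21,0)–(22,3): clear
  edge (22,3)–(19,8): clear
  edge (19,8)–(13,10): clear
  midpoint (21,17) outside
  → clear
Obstacle 3 [(2,22) (10,14) (11,17) (11,23)]:
  edge (2,22)–(10,14): clear
  edge (10,14)–(11,17): clear
  edge (11,17)–(11,23): clear
  edge (11,23)–(2,22): clear
  midpoint (21,17) outside
  → clear

FREE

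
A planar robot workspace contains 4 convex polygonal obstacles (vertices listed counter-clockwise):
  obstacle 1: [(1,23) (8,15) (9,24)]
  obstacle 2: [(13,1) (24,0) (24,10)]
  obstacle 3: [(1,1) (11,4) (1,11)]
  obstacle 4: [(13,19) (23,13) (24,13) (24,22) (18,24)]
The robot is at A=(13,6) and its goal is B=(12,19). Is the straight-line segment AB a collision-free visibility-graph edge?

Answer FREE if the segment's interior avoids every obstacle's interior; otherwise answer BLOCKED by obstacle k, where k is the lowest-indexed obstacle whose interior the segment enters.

FREE

Obstacle 1 [(1,23) (8,15) (9,24)]:
  edge (1,23)–(8,15): clear
  edge (8,15)–(9,24): clear
  edge (9,24)–(1,23): clear
  midpoint (25/2,25/2) outside
  → clear
Obstacle 2 [(13,1) (24,0) (24,10)]:
  edge (13,1)–(24,0): clear
  edge (24,0)–(24,10): clear
  edge (24,10)–(13,1): clear
  midpoint (25/2,25/2) outside
  → clear
Obstacle 3 [(1,1) (11,4) (1,11)]:
  edge (1,1)–(11,4): clear
  edge (11,4)–(1,11): clear
  edge (1,11)–(1,1): clear
  midpoint (25/2,25/2) outside
  → clear
Obstacle 4 [(13,19) (23,13) (24,13) (24,22) (18,24)]:
  edge (13,19)–(23,13): clear
  edge (23,13)–(24,13): clear
  edge (24,13)–(24,22): clear
  edge (24,22)–(18,24): clear
  edge (18,24)–(13,19): clear
  midpoint (25/2,25/2) outside
  → clear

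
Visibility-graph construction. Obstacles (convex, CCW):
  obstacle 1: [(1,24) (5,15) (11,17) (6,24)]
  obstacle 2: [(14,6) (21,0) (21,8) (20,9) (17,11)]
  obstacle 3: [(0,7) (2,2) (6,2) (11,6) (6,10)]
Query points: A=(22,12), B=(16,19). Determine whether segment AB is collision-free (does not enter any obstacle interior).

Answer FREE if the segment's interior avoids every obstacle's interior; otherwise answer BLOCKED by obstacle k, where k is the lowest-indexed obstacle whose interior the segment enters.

Obstacle 1 [(1,24) (5,15) (11,17) (6,24)]:
  edge (1,24)–(5,15): clear
  edge (5,15)–(11,17): clear
  edge (11,17)–(6,24): clear
  edge (6,24)–(1,24): clear
  midpoint (19,31/2) outside
  → clear
Obstacle 2 [(14,6) (21,0) (21,8) (20,9) (17,11)]:
  edge (14,6)–(21,0): clear
  edge (21,0)–(21,8): clear
  edge (21,8)–(20,9): clear
  edge (20,9)–(17,11): clear
  edge (17,11)–(14,6): clear
  midpoint (19,31/2) outside
  → clear
Obstacle 3 [(0,7) (2,2) (6,2) (11,6) (6,10)]:
  edge (0,7)–(2,2): clear
  edge (2,2)–(6,2): clear
  edge (6,2)–(11,6): clear
  edge (11,6)–(6,10): clear
  edge (6,10)–(0,7): clear
  midpoint (19,31/2) outside
  → clear

FREE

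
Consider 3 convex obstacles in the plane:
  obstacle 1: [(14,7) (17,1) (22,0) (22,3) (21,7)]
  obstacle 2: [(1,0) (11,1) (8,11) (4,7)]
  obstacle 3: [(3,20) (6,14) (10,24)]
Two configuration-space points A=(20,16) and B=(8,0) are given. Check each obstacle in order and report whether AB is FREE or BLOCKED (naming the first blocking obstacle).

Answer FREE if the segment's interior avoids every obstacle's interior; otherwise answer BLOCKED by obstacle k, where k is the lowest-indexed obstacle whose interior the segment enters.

Obstacle 1 [(14,7) (17,1) (22,0) (22,3) (21,7)]:
  edge (14,7)–(17,1): clear
  edge (17,1)–(22,0): clear
  edge (22,0)–(22,3): clear
  edge (22,3)–(21,7): clear
  edge (21,7)–(14,7): clear
  midpoint (14,8) outside
  → clear
Obstacle 2 [(1,0) (11,1) (8,11) (4,7)]:
  edge (1,0)–(11,1): crosses AB
  edge (11,1)–(8,11): crosses AB
  edge (8,11)–(4,7): clear
  edge (4,7)–(1,0): clear
  → BLOCKED
Obstacle 3 [(3,20) (6,14) (10,24)]:
  edge (3,20)–(6,14): clear
  edge (6,14)–(10,24): clear
  edge (10,24)–(3,20): clear
  midpoint (14,8) outside
  → clear

BLOCKED by obstacle 2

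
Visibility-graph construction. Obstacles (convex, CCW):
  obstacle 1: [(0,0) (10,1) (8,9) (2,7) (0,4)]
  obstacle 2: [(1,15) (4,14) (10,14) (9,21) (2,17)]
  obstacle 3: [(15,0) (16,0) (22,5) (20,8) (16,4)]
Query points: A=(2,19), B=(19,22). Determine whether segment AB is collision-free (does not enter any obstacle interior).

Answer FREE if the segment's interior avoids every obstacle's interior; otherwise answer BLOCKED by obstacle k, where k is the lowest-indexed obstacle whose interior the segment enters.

Obstacle 1 [(0,0) (10,1) (8,9) (2,7) (0,4)]:
  edge (0,0)–(10,1): clear
  edge (10,1)–(8,9): clear
  edge (8,9)–(2,7): clear
  edge (2,7)–(0,4): clear
  edge (0,4)–(0,0): clear
  midpoint (21/2,41/2) outside
  → clear
Obstacle 2 [(1,15) (4,14) (10,14) (9,21) (2,17)]:
  edge (1,15)–(4,14): clear
  edge (4,14)–(10,14): clear
  edge (10,14)–(9,21): crosses AB
  edge (9,21)–(2,17): crosses AB
  edge (2,17)–(1,15): clear
  → BLOCKED
Obstacle 3 [(15,0) (16,0) (22,5) (20,8) (16,4)]:
  edge (15,0)–(16,0): clear
  edge (16,0)–(22,5): clear
  edge (22,5)–(20,8): clear
  edge (20,8)–(16,4): clear
  edge (16,4)–(15,0): clear
  midpoint (21/2,41/2) outside
  → clear

BLOCKED by obstacle 2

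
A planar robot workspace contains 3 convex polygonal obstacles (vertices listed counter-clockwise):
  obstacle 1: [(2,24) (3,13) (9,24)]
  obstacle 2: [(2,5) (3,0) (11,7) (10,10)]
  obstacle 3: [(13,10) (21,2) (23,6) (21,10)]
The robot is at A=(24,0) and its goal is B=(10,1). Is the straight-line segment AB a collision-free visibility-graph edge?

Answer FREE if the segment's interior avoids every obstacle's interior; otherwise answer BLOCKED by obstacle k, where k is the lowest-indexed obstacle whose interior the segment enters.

FREE

Obstacle 1 [(2,24) (3,13) (9,24)]:
  edge (2,24)–(3,13): clear
  edge (3,13)–(9,24): clear
  edge (9,24)–(2,24): clear
  midpoint (17,1/2) outside
  → clear
Obstacle 2 [(2,5) (3,0) (11,7) (10,10)]:
  edge (2,5)–(3,0): clear
  edge (3,0)–(11,7): clear
  edge (11,7)–(10,10): clear
  edge (10,10)–(2,5): clear
  midpoint (17,1/2) outside
  → clear
Obstacle 3 [(13,10) (21,2) (23,6) (21,10)]:
  edge (13,10)–(21,2): clear
  edge (21,2)–(23,6): clear
  edge (23,6)–(21,10): clear
  edge (21,10)–(13,10): clear
  midpoint (17,1/2) outside
  → clear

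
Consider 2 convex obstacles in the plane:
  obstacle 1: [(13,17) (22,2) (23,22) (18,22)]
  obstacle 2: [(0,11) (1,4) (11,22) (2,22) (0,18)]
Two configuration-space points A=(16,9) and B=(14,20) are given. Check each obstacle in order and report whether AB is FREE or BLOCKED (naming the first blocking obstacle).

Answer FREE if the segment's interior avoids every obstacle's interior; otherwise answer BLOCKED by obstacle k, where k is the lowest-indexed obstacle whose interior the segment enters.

BLOCKED by obstacle 1

Obstacle 1 [(13,17) (22,2) (23,22) (18,22)]:
  edge (13,17)–(22,2): crosses AB
  edge (22,2)–(23,22): clear
  edge (23,22)–(18,22): clear
  edge (18,22)–(13,17): crosses AB
  → BLOCKED
Obstacle 2 [(0,11) (1,4) (11,22) (2,22) (0,18)]:
  edge (0,11)–(1,4): clear
  edge (1,4)–(11,22): clear
  edge (11,22)–(2,22): clear
  edge (2,22)–(0,18): clear
  edge (0,18)–(0,11): clear
  midpoint (15,29/2) outside
  → clear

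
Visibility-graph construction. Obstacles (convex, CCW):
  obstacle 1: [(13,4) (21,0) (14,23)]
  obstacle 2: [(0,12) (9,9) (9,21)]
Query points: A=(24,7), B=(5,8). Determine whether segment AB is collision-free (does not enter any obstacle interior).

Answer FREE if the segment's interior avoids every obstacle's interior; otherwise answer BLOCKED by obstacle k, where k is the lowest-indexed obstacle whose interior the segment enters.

Obstacle 1 [(13,4) (21,0) (14,23)]:
  edge (13,4)–(21,0): clear
  edge (21,0)–(14,23): crosses AB
  edge (14,23)–(13,4): crosses AB
  → BLOCKED
Obstacle 2 [(0,12) (9,9) (9,21)]:
  edge (0,12)–(9,9): clear
  edge (9,9)–(9,21): clear
  edge (9,21)–(0,12): clear
  midpoint (29/2,15/2) outside
  → clear

BLOCKED by obstacle 1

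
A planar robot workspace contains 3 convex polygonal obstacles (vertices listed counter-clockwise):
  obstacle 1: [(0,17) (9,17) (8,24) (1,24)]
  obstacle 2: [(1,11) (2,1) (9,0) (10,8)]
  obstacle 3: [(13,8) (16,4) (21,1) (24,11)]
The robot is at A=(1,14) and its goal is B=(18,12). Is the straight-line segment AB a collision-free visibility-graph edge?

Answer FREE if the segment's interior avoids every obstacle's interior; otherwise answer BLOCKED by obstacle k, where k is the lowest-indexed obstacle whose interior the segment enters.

Obstacle 1 [(0,17) (9,17) (8,24) (1,24)]:
  edge (0,17)–(9,17): clear
  edge (9,17)–(8,24): clear
  edge (8,24)–(1,24): clear
  edge (1,24)–(0,17): clear
  midpoint (19/2,13) outside
  → clear
Obstacle 2 [(1,11) (2,1) (9,0) (10,8)]:
  edge (1,11)–(2,1): clear
  edge (2,1)–(9,0): clear
  edge (9,0)–(10,8): clear
  edge (10,8)–(1,11): clear
  midpoint (19/2,13) outside
  → clear
Obstacle 3 [(13,8) (16,4) (21,1) (24,11)]:
  edge (13,8)–(16,4): clear
  edge (16,4)–(21,1): clear
  edge (21,1)–(24,11): clear
  edge (24,11)–(13,8): clear
  midpoint (19/2,13) outside
  → clear

FREE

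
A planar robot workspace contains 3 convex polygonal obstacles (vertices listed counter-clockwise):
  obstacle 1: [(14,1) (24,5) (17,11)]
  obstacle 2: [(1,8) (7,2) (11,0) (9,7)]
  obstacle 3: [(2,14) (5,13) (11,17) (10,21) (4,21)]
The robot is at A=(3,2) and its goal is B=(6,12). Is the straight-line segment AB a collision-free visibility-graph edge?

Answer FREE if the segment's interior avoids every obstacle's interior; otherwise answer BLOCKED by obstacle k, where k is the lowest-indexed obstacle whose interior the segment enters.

Obstacle 1 [(14,1) (24,5) (17,11)]:
  edge (14,1)–(24,5): clear
  edge (24,5)–(17,11): clear
  edge (17,11)–(14,1): clear
  midpoint (9/2,7) outside
  → clear
Obstacle 2 [(1,8) (7,2) (11,0) (9,7)]:
  edge (1,8)–(7,2): crosses AB
  edge (7,2)–(11,0): clear
  edge (11,0)–(9,7): clear
  edge (9,7)–(1,8): crosses AB
  → BLOCKED
Obstacle 3 [(2,14) (5,13) (11,17) (10,21) (4,21)]:
  edge (2,14)–(5,13): clear
  edge (5,13)–(11,17): clear
  edge (11,17)–(10,21): clear
  edge (10,21)–(4,21): clear
  edge (4,21)–(2,14): clear
  midpoint (9/2,7) outside
  → clear

BLOCKED by obstacle 2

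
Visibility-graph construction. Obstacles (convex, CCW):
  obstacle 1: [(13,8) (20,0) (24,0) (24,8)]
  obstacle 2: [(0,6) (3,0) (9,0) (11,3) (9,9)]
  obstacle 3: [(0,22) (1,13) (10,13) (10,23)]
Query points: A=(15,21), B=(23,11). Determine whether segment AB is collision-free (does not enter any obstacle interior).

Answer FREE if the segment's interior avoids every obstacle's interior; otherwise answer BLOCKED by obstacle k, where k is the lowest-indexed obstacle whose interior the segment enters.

FREE

Obstacle 1 [(13,8) (20,0) (24,0) (24,8)]:
  edge (13,8)–(20,0): clear
  edge (20,0)–(24,0): clear
  edge (24,0)–(24,8): clear
  edge (24,8)–(13,8): clear
  midpoint (19,16) outside
  → clear
Obstacle 2 [(0,6) (3,0) (9,0) (11,3) (9,9)]:
  edge (0,6)–(3,0): clear
  edge (3,0)–(9,0): clear
  edge (9,0)–(11,3): clear
  edge (11,3)–(9,9): clear
  edge (9,9)–(0,6): clear
  midpoint (19,16) outside
  → clear
Obstacle 3 [(0,22) (1,13) (10,13) (10,23)]:
  edge (0,22)–(1,13): clear
  edge (1,13)–(10,13): clear
  edge (10,13)–(10,23): clear
  edge (10,23)–(0,22): clear
  midpoint (19,16) outside
  → clear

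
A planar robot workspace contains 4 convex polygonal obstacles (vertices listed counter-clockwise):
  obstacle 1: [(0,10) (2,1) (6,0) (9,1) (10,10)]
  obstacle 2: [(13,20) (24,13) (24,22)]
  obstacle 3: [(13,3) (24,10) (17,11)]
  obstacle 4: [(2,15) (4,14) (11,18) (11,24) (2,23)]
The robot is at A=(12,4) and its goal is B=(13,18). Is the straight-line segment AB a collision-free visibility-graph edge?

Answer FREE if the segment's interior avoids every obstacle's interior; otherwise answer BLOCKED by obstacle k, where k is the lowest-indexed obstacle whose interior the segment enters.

Obstacle 1 [(0,10) (2,1) (6,0) (9,1) (10,10)]:
  edge (0,10)–(2,1): clear
  edge (2,1)–(6,0): clear
  edge (6,0)–(9,1): clear
  edge (9,1)–(10,10): clear
  edge (10,10)–(0,10): clear
  midpoint (25/2,11) outside
  → clear
Obstacle 2 [(13,20) (24,13) (24,22)]:
  edge (13,20)–(24,13): clear
  edge (24,13)–(24,22): clear
  edge (24,22)–(13,20): clear
  midpoint (25/2,11) outside
  → clear
Obstacle 3 [(13,3) (24,10) (17,11)]:
  edge (13,3)–(24,10): clear
  edge (24,10)–(17,11): clear
  edge (17,11)–(13,3): clear
  midpoint (25/2,11) outside
  → clear
Obstacle 4 [(2,15) (4,14) (11,18) (11,24) (2,23)]:
  edge (2,15)–(4,14): clear
  edge (4,14)–(11,18): clear
  edge (11,18)–(11,24): clear
  edge (11,24)–(2,23): clear
  edge (2,23)–(2,15): clear
  midpoint (25/2,11) outside
  → clear

FREE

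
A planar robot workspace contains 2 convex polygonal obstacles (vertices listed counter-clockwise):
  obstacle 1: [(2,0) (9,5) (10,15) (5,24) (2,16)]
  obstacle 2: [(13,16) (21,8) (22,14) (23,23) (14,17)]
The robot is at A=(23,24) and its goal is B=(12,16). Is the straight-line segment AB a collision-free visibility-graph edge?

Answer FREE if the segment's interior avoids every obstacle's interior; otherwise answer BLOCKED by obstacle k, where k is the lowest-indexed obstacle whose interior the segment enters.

Obstacle 1 [(2,0) (9,5) (10,15) (5,24) (2,16)]:
  edge (2,0)–(9,5): clear
  edge (9,5)–(10,15): clear
  edge (10,15)–(5,24): clear
  edge (5,24)–(2,16): clear
  edge (2,16)–(2,0): clear
  midpoint (35/2,20) outside
  → clear
Obstacle 2 [(13,16) (21,8) (22,14) (23,23) (14,17)]:
  edge (13,16)–(21,8): clear
  edge (21,8)–(22,14): clear
  edge (22,14)–(23,23): clear
  edge (23,23)–(14,17): clear
  edge (14,17)–(13,16): clear
  midpoint (35/2,20) outside
  → clear

FREE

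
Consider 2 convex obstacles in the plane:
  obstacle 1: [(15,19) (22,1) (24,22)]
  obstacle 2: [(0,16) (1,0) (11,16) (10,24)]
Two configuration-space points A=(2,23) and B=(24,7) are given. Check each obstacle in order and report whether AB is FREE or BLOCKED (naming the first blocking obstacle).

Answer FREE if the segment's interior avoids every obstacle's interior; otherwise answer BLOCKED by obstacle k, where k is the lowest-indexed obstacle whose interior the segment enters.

Obstacle 1 [(15,19) (22,1) (24,22)]:
  edge (15,19)–(22,1): crosses AB
  edge (22,1)–(24,22): crosses AB
  edge (24,22)–(15,19): clear
  → BLOCKED
Obstacle 2 [(0,16) (1,0) (11,16) (10,24)]:
  edge (0,16)–(1,0): clear
  edge (1,0)–(11,16): clear
  edge (11,16)–(10,24): crosses AB
  edge (10,24)–(0,16): crosses AB
  → BLOCKED

BLOCKED by obstacle 1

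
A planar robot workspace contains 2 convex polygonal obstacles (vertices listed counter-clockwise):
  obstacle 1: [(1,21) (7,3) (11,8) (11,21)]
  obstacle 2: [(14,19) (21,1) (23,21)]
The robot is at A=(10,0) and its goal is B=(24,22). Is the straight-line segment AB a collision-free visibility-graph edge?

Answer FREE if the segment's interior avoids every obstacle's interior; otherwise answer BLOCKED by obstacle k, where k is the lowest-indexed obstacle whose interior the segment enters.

Obstacle 1 [(1,21) (7,3) (11,8) (11,21)]:
  edge (1,21)–(7,3): clear
  edge (7,3)–(11,8): clear
  edge (11,8)–(11,21): clear
  edge (11,21)–(1,21): clear
  midpoint (17,11) outside
  → clear
Obstacle 2 [(14,19) (21,1) (23,21)]:
  edge (14,19)–(21,1): crosses AB
  edge (21,1)–(23,21): crosses AB
  edge (23,21)–(14,19): clear
  → BLOCKED

BLOCKED by obstacle 2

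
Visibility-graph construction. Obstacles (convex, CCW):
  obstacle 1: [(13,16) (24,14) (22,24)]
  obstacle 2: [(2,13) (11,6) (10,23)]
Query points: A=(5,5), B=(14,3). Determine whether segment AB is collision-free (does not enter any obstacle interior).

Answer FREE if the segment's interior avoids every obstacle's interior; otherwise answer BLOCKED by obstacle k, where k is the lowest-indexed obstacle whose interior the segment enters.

FREE

Obstacle 1 [(13,16) (24,14) (22,24)]:
  edge (13,16)–(24,14): clear
  edge (24,14)–(22,24): clear
  edge (22,24)–(13,16): clear
  midpoint (19/2,4) outside
  → clear
Obstacle 2 [(2,13) (11,6) (10,23)]:
  edge (2,13)–(11,6): clear
  edge (11,6)–(10,23): clear
  edge (10,23)–(2,13): clear
  midpoint (19/2,4) outside
  → clear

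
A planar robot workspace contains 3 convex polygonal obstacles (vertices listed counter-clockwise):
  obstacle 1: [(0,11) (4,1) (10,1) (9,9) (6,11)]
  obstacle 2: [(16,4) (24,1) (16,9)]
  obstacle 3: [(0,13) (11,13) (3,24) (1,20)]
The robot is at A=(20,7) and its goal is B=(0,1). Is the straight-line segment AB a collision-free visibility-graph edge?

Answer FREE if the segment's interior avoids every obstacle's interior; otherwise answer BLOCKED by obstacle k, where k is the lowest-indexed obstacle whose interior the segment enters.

Obstacle 1 [(0,11) (4,1) (10,1) (9,9) (6,11)]:
  edge (0,11)–(4,1): crosses AB
  edge (4,1)–(10,1): clear
  edge (10,1)–(9,9): crosses AB
  edge (9,9)–(6,11): clear
  edge (6,11)–(0,11): clear
  → BLOCKED
Obstacle 2 [(16,4) (24,1) (16,9)]:
  edge (16,4)–(24,1): clear
  edge (24,1)–(16,9): crosses AB
  edge (16,9)–(16,4): crosses AB
  → BLOCKED
Obstacle 3 [(0,13) (11,13) (3,24) (1,20)]:
  edge (0,13)–(11,13): clear
  edge (11,13)–(3,24): clear
  edge (3,24)–(1,20): clear
  edge (1,20)–(0,13): clear
  midpoint (10,4) outside
  → clear

BLOCKED by obstacle 1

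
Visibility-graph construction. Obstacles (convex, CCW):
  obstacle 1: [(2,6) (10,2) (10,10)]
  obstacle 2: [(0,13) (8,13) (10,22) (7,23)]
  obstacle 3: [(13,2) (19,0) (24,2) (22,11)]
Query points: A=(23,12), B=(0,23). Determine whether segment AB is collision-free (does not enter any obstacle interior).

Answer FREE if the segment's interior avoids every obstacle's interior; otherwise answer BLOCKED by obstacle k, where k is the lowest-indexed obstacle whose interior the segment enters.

Obstacle 1 [(2,6) (10,2) (10,10)]:
  edge (2,6)–(10,2): clear
  edge (10,2)–(10,10): clear
  edge (10,10)–(2,6): clear
  midpoint (23/2,35/2) outside
  → clear
Obstacle 2 [(0,13) (8,13) (10,22) (7,23)]:
  edge (0,13)–(8,13): clear
  edge (8,13)–(10,22): crosses AB
  edge (10,22)–(7,23): clear
  edge (7,23)–(0,13): crosses AB
  → BLOCKED
Obstacle 3 [(13,2) (19,0) (24,2) (22,11)]:
  edge (13,2)–(19,0): clear
  edge (19,0)–(24,2): clear
  edge (24,2)–(22,11): clear
  edge (22,11)–(13,2): clear
  midpoint (23/2,35/2) outside
  → clear

BLOCKED by obstacle 2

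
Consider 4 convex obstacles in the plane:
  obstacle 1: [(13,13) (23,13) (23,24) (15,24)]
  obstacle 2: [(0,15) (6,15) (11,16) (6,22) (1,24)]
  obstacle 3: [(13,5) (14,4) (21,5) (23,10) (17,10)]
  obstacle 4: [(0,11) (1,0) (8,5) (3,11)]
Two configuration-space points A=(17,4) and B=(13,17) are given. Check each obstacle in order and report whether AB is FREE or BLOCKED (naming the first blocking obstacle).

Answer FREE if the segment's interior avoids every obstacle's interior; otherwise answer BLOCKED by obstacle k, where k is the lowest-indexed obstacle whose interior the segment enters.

BLOCKED by obstacle 1

Obstacle 1 [(13,13) (23,13) (23,24) (15,24)]:
  edge (13,13)–(23,13): crosses AB
  edge (23,13)–(23,24): clear
  edge (23,24)–(15,24): clear
  edge (15,24)–(13,13): crosses AB
  → BLOCKED
Obstacle 2 [(0,15) (6,15) (11,16) (6,22) (1,24)]:
  edge (0,15)–(6,15): clear
  edge (6,15)–(11,16): clear
  edge (11,16)–(6,22): clear
  edge (6,22)–(1,24): clear
  edge (1,24)–(0,15): clear
  midpoint (15,21/2) outside
  → clear
Obstacle 3 [(13,5) (14,4) (21,5) (23,10) (17,10)]:
  edge (13,5)–(14,4): clear
  edge (14,4)–(21,5): crosses AB
  edge (21,5)–(23,10): clear
  edge (23,10)–(17,10): clear
  edge (17,10)–(13,5): crosses AB
  → BLOCKED
Obstacle 4 [(0,11) (1,0) (8,5) (3,11)]:
  edge (0,11)–(1,0): clear
  edge (1,0)–(8,5): clear
  edge (8,5)–(3,11): clear
  edge (3,11)–(0,11): clear
  midpoint (15,21/2) outside
  → clear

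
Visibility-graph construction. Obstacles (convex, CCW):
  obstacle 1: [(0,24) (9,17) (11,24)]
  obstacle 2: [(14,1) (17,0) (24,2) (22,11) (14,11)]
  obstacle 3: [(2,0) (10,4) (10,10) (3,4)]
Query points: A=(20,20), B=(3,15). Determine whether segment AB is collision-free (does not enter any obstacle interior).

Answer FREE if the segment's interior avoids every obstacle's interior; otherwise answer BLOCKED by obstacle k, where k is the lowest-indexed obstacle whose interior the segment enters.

FREE

Obstacle 1 [(0,24) (9,17) (11,24)]:
  edge (0,24)–(9,17): clear
  edge (9,17)–(11,24): clear
  edge (11,24)–(0,24): clear
  midpoint (23/2,35/2) outside
  → clear
Obstacle 2 [(14,1) (17,0) (24,2) (22,11) (14,11)]:
  edge (14,1)–(17,0): clear
  edge (17,0)–(24,2): clear
  edge (24,2)–(22,11): clear
  edge (22,11)–(14,11): clear
  edge (14,11)–(14,1): clear
  midpoint (23/2,35/2) outside
  → clear
Obstacle 3 [(2,0) (10,4) (10,10) (3,4)]:
  edge (2,0)–(10,4): clear
  edge (10,4)–(10,10): clear
  edge (10,10)–(3,4): clear
  edge (3,4)–(2,0): clear
  midpoint (23/2,35/2) outside
  → clear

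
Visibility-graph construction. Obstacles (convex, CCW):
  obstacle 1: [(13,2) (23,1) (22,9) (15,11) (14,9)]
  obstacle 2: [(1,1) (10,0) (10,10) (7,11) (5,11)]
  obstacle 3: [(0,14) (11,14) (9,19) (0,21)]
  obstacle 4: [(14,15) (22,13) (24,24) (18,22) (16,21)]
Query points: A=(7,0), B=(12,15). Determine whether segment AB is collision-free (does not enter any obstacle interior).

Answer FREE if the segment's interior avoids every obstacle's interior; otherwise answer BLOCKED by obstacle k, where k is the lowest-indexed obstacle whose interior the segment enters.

BLOCKED by obstacle 2

Obstacle 1 [(13,2) (23,1) (22,9) (15,11) (14,9)]:
  edge (13,2)–(23,1): clear
  edge (23,1)–(22,9): clear
  edge (22,9)–(15,11): clear
  edge (15,11)–(14,9): clear
  edge (14,9)–(13,2): clear
  midpoint (19/2,15/2) outside
  → clear
Obstacle 2 [(1,1) (10,0) (10,10) (7,11) (5,11)]:
  edge (1,1)–(10,0): crosses AB
  edge (10,0)–(10,10): crosses AB
  edge (10,10)–(7,11): clear
  edge (7,11)–(5,11): clear
  edge (5,11)–(1,1): clear
  → BLOCKED
Obstacle 3 [(0,14) (11,14) (9,19) (0,21)]:
  edge (0,14)–(11,14): clear
  edge (11,14)–(9,19): clear
  edge (9,19)–(0,21): clear
  edge (0,21)–(0,14): clear
  midpoint (19/2,15/2) outside
  → clear
Obstacle 4 [(14,15) (22,13) (24,24) (18,22) (16,21)]:
  edge (14,15)–(22,13): clear
  edge (22,13)–(24,24): clear
  edge (24,24)–(18,22): clear
  edge (18,22)–(16,21): clear
  edge (16,21)–(14,15): clear
  midpoint (19/2,15/2) outside
  → clear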